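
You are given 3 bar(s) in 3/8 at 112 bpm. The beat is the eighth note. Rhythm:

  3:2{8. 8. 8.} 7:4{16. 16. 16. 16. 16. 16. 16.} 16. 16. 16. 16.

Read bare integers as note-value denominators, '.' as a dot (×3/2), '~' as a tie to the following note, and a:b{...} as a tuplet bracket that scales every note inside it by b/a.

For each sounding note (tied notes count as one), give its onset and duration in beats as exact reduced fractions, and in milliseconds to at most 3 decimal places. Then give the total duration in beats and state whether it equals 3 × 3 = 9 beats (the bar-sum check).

1) 0.0ms=0b +535.714ms=1b
2) 535.714ms=1b +535.714ms=1b
3) 1071.429ms=2b +535.714ms=1b
4) 1607.143ms=3b +229.592ms=3/7b
5) 1836.735ms=24/7b +229.592ms=3/7b
6) 2066.327ms=27/7b +229.592ms=3/7b
7) 2295.918ms=30/7b +229.592ms=3/7b
8) 2525.51ms=33/7b +229.592ms=3/7b
9) 2755.102ms=36/7b +229.592ms=3/7b
10) 2984.694ms=39/7b +229.592ms=3/7b
11) 3214.286ms=6b +401.786ms=3/4b
12) 3616.071ms=27/4b +401.786ms=3/4b
13) 4017.857ms=15/2b +401.786ms=3/4b
14) 4419.643ms=33/4b +401.786ms=3/4b
Σ=9b of 9 (112bpm 3/8) — PASS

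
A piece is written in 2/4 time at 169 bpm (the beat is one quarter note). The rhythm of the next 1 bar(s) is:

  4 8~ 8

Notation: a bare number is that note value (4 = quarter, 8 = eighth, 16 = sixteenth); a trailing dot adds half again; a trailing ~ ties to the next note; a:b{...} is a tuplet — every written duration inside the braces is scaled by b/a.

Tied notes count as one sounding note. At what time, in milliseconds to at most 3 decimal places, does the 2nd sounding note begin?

note 2 onset = 1b = 355.03ms

1. 0.0ms @ 0 + 355.03ms (1)
2. 355.03ms @ 1 + 355.03ms (1)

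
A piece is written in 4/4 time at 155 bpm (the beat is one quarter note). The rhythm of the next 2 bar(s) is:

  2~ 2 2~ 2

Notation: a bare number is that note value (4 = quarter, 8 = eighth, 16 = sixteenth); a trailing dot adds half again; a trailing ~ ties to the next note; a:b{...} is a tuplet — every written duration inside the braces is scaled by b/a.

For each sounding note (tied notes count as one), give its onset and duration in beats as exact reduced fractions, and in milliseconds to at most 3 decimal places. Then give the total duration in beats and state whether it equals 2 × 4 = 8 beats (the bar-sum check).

1) 0.0ms=0b +1548.387ms=4b
2) 1548.387ms=4b +1548.387ms=4b
Σ=8b of 8 (155bpm 4/4) — PASS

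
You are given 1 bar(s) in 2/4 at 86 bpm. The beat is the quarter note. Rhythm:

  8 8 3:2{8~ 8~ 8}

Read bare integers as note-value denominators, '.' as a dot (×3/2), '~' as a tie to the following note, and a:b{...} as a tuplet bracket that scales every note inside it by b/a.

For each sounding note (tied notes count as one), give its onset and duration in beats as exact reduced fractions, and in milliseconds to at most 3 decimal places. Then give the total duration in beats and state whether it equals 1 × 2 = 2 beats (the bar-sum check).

1) 0.0ms=0b +348.837ms=1/2b
2) 348.837ms=1/2b +348.837ms=1/2b
3) 697.674ms=1b +697.674ms=1b
Σ=2b of 2 (86bpm 2/4) — PASS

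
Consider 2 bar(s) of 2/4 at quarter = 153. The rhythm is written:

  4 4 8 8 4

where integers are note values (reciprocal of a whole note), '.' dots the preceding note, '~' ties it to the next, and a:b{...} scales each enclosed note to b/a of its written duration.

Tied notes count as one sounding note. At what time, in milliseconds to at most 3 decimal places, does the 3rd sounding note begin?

1. 0.0ms @ 0 + 392.157ms (1)
2. 392.157ms @ 1 + 392.157ms (1)
3. 784.314ms @ 2 + 196.078ms (1/2)
4. 980.392ms @ 5/2 + 196.078ms (1/2)
5. 1176.471ms @ 3 + 392.157ms (1)

note 3 onset = 2b = 784.314ms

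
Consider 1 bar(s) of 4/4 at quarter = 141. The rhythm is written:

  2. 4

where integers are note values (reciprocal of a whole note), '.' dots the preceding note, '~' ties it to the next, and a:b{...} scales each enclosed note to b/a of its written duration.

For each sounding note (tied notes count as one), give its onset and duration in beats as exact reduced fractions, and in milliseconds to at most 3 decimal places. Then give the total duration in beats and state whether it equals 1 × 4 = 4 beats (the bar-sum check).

1) 0.0ms=0b +1276.596ms=3b
2) 1276.596ms=3b +425.532ms=1b
Σ=4b of 4 (141bpm 4/4) — PASS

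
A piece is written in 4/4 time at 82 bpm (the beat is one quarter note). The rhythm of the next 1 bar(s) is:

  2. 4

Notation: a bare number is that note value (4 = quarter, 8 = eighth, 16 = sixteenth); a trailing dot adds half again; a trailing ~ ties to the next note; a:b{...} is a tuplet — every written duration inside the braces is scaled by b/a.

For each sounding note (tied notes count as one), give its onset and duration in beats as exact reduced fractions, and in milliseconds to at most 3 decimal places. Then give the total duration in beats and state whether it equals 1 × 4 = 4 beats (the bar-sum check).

1) 0.0ms=0b +2195.122ms=3b
2) 2195.122ms=3b +731.707ms=1b
Σ=4b of 4 (82bpm 4/4) — PASS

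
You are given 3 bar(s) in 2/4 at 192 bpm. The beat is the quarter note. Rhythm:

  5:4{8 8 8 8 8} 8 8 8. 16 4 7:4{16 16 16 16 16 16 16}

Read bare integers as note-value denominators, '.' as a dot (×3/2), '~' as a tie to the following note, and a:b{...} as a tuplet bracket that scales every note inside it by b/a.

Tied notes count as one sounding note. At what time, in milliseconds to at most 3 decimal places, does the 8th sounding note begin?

note 8 onset = 3b = 937.5ms

1. 0.0ms @ 0 + 125.0ms (2/5)
2. 125.0ms @ 2/5 + 125.0ms (2/5)
3. 250.0ms @ 4/5 + 125.0ms (2/5)
4. 375.0ms @ 6/5 + 125.0ms (2/5)
5. 500.0ms @ 8/5 + 125.0ms (2/5)
6. 625.0ms @ 2 + 156.25ms (1/2)
7. 781.25ms @ 5/2 + 156.25ms (1/2)
8. 937.5ms @ 3 + 234.375ms (3/4)
9. 1171.875ms @ 15/4 + 78.125ms (1/4)
10. 1250.0ms @ 4 + 312.5ms (1)
11. 1562.5ms @ 5 + 44.643ms (1/7)
12. 1607.143ms @ 36/7 + 44.643ms (1/7)
13. 1651.786ms @ 37/7 + 44.643ms (1/7)
14. 1696.429ms @ 38/7 + 44.643ms (1/7)
15. 1741.071ms @ 39/7 + 44.643ms (1/7)
16. 1785.714ms @ 40/7 + 44.643ms (1/7)
17. 1830.357ms @ 41/7 + 44.643ms (1/7)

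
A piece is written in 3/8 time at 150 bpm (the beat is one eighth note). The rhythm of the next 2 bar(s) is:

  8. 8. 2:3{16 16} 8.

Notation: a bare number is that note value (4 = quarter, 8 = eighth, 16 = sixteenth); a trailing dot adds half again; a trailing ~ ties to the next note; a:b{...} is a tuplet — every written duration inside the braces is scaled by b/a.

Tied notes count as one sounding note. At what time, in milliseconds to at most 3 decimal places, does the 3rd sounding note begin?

1. 0.0ms @ 0 + 600.0ms (3/2)
2. 600.0ms @ 3/2 + 600.0ms (3/2)
3. 1200.0ms @ 3 + 300.0ms (3/4)
4. 1500.0ms @ 15/4 + 300.0ms (3/4)
5. 1800.0ms @ 9/2 + 600.0ms (3/2)

note 3 onset = 3b = 1200.0ms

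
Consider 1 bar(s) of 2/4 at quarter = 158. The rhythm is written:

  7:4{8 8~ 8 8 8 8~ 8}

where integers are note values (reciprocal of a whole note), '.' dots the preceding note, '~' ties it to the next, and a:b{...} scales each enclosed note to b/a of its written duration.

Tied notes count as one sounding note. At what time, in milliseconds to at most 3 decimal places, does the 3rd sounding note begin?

1. 0.0ms @ 0 + 108.499ms (2/7)
2. 108.499ms @ 2/7 + 216.998ms (4/7)
3. 325.497ms @ 6/7 + 108.499ms (2/7)
4. 433.996ms @ 8/7 + 108.499ms (2/7)
5. 542.495ms @ 10/7 + 216.998ms (4/7)

note 3 onset = 6/7b = 325.497ms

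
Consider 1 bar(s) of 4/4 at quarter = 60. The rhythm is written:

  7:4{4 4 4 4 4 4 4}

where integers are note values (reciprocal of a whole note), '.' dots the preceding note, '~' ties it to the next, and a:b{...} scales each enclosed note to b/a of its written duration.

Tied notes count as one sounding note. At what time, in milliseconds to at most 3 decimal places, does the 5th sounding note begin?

1. 0.0ms @ 0 + 571.429ms (4/7)
2. 571.429ms @ 4/7 + 571.429ms (4/7)
3. 1142.857ms @ 8/7 + 571.429ms (4/7)
4. 1714.286ms @ 12/7 + 571.429ms (4/7)
5. 2285.714ms @ 16/7 + 571.429ms (4/7)
6. 2857.143ms @ 20/7 + 571.429ms (4/7)
7. 3428.571ms @ 24/7 + 571.429ms (4/7)

note 5 onset = 16/7b = 2285.714ms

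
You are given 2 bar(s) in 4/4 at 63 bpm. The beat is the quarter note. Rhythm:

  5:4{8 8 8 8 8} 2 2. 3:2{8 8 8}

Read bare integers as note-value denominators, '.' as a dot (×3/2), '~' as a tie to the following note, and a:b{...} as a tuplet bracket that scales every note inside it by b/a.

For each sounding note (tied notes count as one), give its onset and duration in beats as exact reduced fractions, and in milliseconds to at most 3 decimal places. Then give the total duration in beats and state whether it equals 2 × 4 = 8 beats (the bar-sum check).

1) 0.0ms=0b +380.952ms=2/5b
2) 380.952ms=2/5b +380.952ms=2/5b
3) 761.905ms=4/5b +380.952ms=2/5b
4) 1142.857ms=6/5b +380.952ms=2/5b
5) 1523.81ms=8/5b +380.952ms=2/5b
6) 1904.762ms=2b +1904.762ms=2b
7) 3809.524ms=4b +2857.143ms=3b
8) 6666.667ms=7b +317.46ms=1/3b
9) 6984.127ms=22/3b +317.46ms=1/3b
10) 7301.587ms=23/3b +317.46ms=1/3b
Σ=8b of 8 (63bpm 4/4) — PASS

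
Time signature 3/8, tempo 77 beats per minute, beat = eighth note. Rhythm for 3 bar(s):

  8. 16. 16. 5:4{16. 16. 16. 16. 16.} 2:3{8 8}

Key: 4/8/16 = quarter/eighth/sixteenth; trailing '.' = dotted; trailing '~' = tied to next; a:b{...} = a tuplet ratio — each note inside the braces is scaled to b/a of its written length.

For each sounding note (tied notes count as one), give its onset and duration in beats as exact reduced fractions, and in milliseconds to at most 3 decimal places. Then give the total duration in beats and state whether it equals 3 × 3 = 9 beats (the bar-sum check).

1) 0.0ms=0b +1168.831ms=3/2b
2) 1168.831ms=3/2b +584.416ms=3/4b
3) 1753.247ms=9/4b +584.416ms=3/4b
4) 2337.662ms=3b +467.532ms=3/5b
5) 2805.195ms=18/5b +467.532ms=3/5b
6) 3272.727ms=21/5b +467.532ms=3/5b
7) 3740.26ms=24/5b +467.532ms=3/5b
8) 4207.792ms=27/5b +467.532ms=3/5b
9) 4675.325ms=6b +1168.831ms=3/2b
10) 5844.156ms=15/2b +1168.831ms=3/2b
Σ=9b of 9 (77bpm 3/8) — PASS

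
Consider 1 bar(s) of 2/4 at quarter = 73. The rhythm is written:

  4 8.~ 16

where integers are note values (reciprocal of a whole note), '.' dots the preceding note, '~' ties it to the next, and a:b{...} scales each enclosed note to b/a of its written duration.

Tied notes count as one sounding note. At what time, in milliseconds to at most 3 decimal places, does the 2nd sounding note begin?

1. 0.0ms @ 0 + 821.918ms (1)
2. 821.918ms @ 1 + 821.918ms (1)

note 2 onset = 1b = 821.918ms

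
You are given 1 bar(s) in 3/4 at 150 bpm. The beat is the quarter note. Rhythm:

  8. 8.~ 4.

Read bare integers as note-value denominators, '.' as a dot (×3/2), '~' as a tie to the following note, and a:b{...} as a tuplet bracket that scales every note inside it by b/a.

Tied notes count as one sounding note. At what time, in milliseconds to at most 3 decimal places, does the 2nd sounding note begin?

1. 0.0ms @ 0 + 300.0ms (3/4)
2. 300.0ms @ 3/4 + 900.0ms (9/4)

note 2 onset = 3/4b = 300.0ms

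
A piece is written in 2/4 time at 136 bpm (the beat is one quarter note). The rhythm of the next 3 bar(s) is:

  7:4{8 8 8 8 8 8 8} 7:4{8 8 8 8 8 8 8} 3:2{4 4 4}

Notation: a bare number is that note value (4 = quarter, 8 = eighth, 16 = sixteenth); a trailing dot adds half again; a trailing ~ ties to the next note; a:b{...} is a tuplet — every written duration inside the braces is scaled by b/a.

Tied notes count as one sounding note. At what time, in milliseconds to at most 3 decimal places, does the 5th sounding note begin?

1. 0.0ms @ 0 + 126.05ms (2/7)
2. 126.05ms @ 2/7 + 126.05ms (2/7)
3. 252.101ms @ 4/7 + 126.05ms (2/7)
4. 378.151ms @ 6/7 + 126.05ms (2/7)
5. 504.202ms @ 8/7 + 126.05ms (2/7)
6. 630.252ms @ 10/7 + 126.05ms (2/7)
7. 756.303ms @ 12/7 + 126.05ms (2/7)
8. 882.353ms @ 2 + 126.05ms (2/7)
9. 1008.403ms @ 16/7 + 126.05ms (2/7)
10. 1134.454ms @ 18/7 + 126.05ms (2/7)
11. 1260.504ms @ 20/7 + 126.05ms (2/7)
12. 1386.555ms @ 22/7 + 126.05ms (2/7)
13. 1512.605ms @ 24/7 + 126.05ms (2/7)
14. 1638.655ms @ 26/7 + 126.05ms (2/7)
15. 1764.706ms @ 4 + 294.118ms (2/3)
16. 2058.824ms @ 14/3 + 294.118ms (2/3)
17. 2352.941ms @ 16/3 + 294.118ms (2/3)

note 5 onset = 8/7b = 504.202ms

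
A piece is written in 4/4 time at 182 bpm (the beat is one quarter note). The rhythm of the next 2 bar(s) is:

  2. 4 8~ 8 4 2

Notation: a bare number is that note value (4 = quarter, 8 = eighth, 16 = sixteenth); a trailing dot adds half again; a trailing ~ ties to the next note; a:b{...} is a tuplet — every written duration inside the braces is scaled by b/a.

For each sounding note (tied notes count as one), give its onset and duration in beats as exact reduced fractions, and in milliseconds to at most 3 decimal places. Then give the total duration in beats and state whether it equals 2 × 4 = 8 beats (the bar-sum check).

1) 0.0ms=0b +989.011ms=3b
2) 989.011ms=3b +329.67ms=1b
3) 1318.681ms=4b +329.67ms=1b
4) 1648.352ms=5b +329.67ms=1b
5) 1978.022ms=6b +659.341ms=2b
Σ=8b of 8 (182bpm 4/4) — PASS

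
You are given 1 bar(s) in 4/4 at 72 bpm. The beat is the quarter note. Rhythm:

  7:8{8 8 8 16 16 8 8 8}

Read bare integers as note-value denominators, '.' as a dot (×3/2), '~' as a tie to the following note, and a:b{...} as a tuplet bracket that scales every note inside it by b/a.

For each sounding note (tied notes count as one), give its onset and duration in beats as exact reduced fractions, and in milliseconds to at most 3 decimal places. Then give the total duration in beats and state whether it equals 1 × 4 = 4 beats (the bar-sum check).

1) 0.0ms=0b +476.19ms=4/7b
2) 476.19ms=4/7b +476.19ms=4/7b
3) 952.381ms=8/7b +476.19ms=4/7b
4) 1428.571ms=12/7b +238.095ms=2/7b
5) 1666.667ms=2b +238.095ms=2/7b
6) 1904.762ms=16/7b +476.19ms=4/7b
7) 2380.952ms=20/7b +476.19ms=4/7b
8) 2857.143ms=24/7b +476.19ms=4/7b
Σ=4b of 4 (72bpm 4/4) — PASS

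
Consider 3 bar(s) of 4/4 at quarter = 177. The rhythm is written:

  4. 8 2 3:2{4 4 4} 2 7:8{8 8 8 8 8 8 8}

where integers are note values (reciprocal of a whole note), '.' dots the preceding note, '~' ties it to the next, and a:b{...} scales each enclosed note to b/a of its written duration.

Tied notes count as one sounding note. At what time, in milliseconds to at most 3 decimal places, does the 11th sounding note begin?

note 11 onset = 68/7b = 3292.978ms

1. 0.0ms @ 0 + 508.475ms (3/2)
2. 508.475ms @ 3/2 + 169.492ms (1/2)
3. 677.966ms @ 2 + 677.966ms (2)
4. 1355.932ms @ 4 + 225.989ms (2/3)
5. 1581.921ms @ 14/3 + 225.989ms (2/3)
6. 1807.91ms @ 16/3 + 225.989ms (2/3)
7. 2033.898ms @ 6 + 677.966ms (2)
8. 2711.864ms @ 8 + 193.705ms (4/7)
9. 2905.569ms @ 60/7 + 193.705ms (4/7)
10. 3099.274ms @ 64/7 + 193.705ms (4/7)
11. 3292.978ms @ 68/7 + 193.705ms (4/7)
12. 3486.683ms @ 72/7 + 193.705ms (4/7)
13. 3680.387ms @ 76/7 + 193.705ms (4/7)
14. 3874.092ms @ 80/7 + 193.705ms (4/7)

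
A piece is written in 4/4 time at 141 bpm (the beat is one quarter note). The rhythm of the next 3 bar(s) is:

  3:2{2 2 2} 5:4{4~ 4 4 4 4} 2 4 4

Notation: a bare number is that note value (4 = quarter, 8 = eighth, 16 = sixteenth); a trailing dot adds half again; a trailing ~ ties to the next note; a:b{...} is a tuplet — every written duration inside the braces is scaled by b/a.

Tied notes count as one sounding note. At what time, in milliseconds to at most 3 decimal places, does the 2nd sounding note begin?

1. 0.0ms @ 0 + 567.376ms (4/3)
2. 567.376ms @ 4/3 + 567.376ms (4/3)
3. 1134.752ms @ 8/3 + 567.376ms (4/3)
4. 1702.128ms @ 4 + 680.851ms (8/5)
5. 2382.979ms @ 28/5 + 340.426ms (4/5)
6. 2723.404ms @ 32/5 + 340.426ms (4/5)
7. 3063.83ms @ 36/5 + 340.426ms (4/5)
8. 3404.255ms @ 8 + 851.064ms (2)
9. 4255.319ms @ 10 + 425.532ms (1)
10. 4680.851ms @ 11 + 425.532ms (1)

note 2 onset = 4/3b = 567.376ms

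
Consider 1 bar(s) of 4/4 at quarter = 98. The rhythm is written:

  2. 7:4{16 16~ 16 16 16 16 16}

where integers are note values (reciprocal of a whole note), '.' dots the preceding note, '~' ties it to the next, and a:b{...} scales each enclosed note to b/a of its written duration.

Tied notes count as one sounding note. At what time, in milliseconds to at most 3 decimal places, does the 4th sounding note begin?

1. 0.0ms @ 0 + 1836.735ms (3)
2. 1836.735ms @ 3 + 87.464ms (1/7)
3. 1924.198ms @ 22/7 + 174.927ms (2/7)
4. 2099.125ms @ 24/7 + 87.464ms (1/7)
5. 2186.589ms @ 25/7 + 87.464ms (1/7)
6. 2274.052ms @ 26/7 + 87.464ms (1/7)
7. 2361.516ms @ 27/7 + 87.464ms (1/7)

note 4 onset = 24/7b = 2099.125ms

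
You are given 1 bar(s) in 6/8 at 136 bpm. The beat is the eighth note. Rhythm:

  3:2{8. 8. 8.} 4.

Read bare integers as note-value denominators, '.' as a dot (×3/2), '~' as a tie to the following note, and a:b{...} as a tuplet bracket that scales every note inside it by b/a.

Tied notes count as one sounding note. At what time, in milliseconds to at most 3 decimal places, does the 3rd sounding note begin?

note 3 onset = 2b = 882.353ms

1. 0.0ms @ 0 + 441.176ms (1)
2. 441.176ms @ 1 + 441.176ms (1)
3. 882.353ms @ 2 + 441.176ms (1)
4. 1323.529ms @ 3 + 1323.529ms (3)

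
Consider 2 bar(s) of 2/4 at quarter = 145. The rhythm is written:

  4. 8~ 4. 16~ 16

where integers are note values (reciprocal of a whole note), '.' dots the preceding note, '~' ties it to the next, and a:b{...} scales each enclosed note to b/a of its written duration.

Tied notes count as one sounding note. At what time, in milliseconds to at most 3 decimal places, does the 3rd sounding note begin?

1. 0.0ms @ 0 + 620.69ms (3/2)
2. 620.69ms @ 3/2 + 827.586ms (2)
3. 1448.276ms @ 7/2 + 206.897ms (1/2)

note 3 onset = 7/2b = 1448.276ms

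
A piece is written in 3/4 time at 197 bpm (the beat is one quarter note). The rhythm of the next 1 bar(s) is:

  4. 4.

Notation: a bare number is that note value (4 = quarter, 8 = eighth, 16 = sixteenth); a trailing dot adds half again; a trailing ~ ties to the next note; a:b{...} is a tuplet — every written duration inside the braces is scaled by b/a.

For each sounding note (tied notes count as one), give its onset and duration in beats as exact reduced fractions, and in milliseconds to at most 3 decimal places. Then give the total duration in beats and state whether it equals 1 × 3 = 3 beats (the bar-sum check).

1) 0.0ms=0b +456.853ms=3/2b
2) 456.853ms=3/2b +456.853ms=3/2b
Σ=3b of 3 (197bpm 3/4) — PASS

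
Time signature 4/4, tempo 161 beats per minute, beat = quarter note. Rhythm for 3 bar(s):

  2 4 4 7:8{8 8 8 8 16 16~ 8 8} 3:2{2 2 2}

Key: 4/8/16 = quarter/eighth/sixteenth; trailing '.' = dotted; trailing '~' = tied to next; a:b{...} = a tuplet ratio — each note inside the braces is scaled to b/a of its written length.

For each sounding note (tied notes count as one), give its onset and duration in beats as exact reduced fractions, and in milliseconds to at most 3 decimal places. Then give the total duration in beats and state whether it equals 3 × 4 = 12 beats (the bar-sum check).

1) 0.0ms=0b +745.342ms=2b
2) 745.342ms=2b +372.671ms=1b
3) 1118.012ms=3b +372.671ms=1b
4) 1490.683ms=4b +212.955ms=4/7b
5) 1703.638ms=32/7b +212.955ms=4/7b
6) 1916.593ms=36/7b +212.955ms=4/7b
7) 2129.547ms=40/7b +212.955ms=4/7b
8) 2342.502ms=44/7b +106.477ms=2/7b
9) 2448.98ms=46/7b +319.432ms=6/7b
10) 2768.412ms=52/7b +212.955ms=4/7b
11) 2981.366ms=8b +496.894ms=4/3b
12) 3478.261ms=28/3b +496.894ms=4/3b
13) 3975.155ms=32/3b +496.894ms=4/3b
Σ=12b of 12 (161bpm 4/4) — PASS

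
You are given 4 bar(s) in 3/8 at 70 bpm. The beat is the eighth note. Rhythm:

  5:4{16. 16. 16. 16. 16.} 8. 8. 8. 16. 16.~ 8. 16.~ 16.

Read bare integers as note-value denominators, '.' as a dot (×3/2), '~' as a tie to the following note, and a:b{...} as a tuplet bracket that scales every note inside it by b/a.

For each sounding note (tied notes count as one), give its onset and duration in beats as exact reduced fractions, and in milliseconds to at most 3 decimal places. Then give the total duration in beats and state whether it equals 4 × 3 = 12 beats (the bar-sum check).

1) 0.0ms=0b +514.286ms=3/5b
2) 514.286ms=3/5b +514.286ms=3/5b
3) 1028.571ms=6/5b +514.286ms=3/5b
4) 1542.857ms=9/5b +514.286ms=3/5b
5) 2057.143ms=12/5b +514.286ms=3/5b
6) 2571.429ms=3b +1285.714ms=3/2b
7) 3857.143ms=9/2b +1285.714ms=3/2b
8) 5142.857ms=6b +1285.714ms=3/2b
9) 6428.571ms=15/2b +642.857ms=3/4b
10) 7071.429ms=33/4b +1928.571ms=9/4b
11) 9000.0ms=21/2b +1285.714ms=3/2b
Σ=12b of 12 (70bpm 3/8) — PASS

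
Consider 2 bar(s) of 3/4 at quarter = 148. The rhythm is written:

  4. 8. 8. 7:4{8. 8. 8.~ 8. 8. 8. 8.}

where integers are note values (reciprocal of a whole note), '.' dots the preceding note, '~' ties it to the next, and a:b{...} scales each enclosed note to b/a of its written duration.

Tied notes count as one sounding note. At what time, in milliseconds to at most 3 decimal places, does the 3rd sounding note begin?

note 3 onset = 9/4b = 912.162ms

1. 0.0ms @ 0 + 608.108ms (3/2)
2. 608.108ms @ 3/2 + 304.054ms (3/4)
3. 912.162ms @ 9/4 + 304.054ms (3/4)
4. 1216.216ms @ 3 + 173.745ms (3/7)
5. 1389.961ms @ 24/7 + 173.745ms (3/7)
6. 1563.707ms @ 27/7 + 347.49ms (6/7)
7. 1911.197ms @ 33/7 + 173.745ms (3/7)
8. 2084.942ms @ 36/7 + 173.745ms (3/7)
9. 2258.687ms @ 39/7 + 173.745ms (3/7)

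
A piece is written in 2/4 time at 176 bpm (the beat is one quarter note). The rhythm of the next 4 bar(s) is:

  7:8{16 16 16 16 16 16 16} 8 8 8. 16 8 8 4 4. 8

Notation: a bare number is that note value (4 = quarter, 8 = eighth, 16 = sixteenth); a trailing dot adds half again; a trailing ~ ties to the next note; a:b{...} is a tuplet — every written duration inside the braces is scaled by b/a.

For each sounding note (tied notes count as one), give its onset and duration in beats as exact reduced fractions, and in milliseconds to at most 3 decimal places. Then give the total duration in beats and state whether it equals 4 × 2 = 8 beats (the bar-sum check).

1) 0.0ms=0b +97.403ms=2/7b
2) 97.403ms=2/7b +97.403ms=2/7b
3) 194.805ms=4/7b +97.403ms=2/7b
4) 292.208ms=6/7b +97.403ms=2/7b
5) 389.61ms=8/7b +97.403ms=2/7b
6) 487.013ms=10/7b +97.403ms=2/7b
7) 584.416ms=12/7b +97.403ms=2/7b
8) 681.818ms=2b +170.455ms=1/2b
9) 852.273ms=5/2b +170.455ms=1/2b
10) 1022.727ms=3b +255.682ms=3/4b
11) 1278.409ms=15/4b +85.227ms=1/4b
12) 1363.636ms=4b +170.455ms=1/2b
13) 1534.091ms=9/2b +170.455ms=1/2b
14) 1704.545ms=5b +340.909ms=1b
15) 2045.455ms=6b +511.364ms=3/2b
16) 2556.818ms=15/2b +170.455ms=1/2b
Σ=8b of 8 (176bpm 2/4) — PASS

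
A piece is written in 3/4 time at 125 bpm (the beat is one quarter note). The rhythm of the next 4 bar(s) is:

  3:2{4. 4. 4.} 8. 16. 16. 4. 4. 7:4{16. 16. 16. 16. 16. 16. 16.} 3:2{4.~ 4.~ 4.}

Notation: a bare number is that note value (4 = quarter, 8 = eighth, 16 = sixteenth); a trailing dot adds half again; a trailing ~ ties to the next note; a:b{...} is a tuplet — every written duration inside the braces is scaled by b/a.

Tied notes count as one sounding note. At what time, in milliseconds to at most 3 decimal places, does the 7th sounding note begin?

note 7 onset = 9/2b = 2160.0ms

1. 0.0ms @ 0 + 480.0ms (1)
2. 480.0ms @ 1 + 480.0ms (1)
3. 960.0ms @ 2 + 480.0ms (1)
4. 1440.0ms @ 3 + 360.0ms (3/4)
5. 1800.0ms @ 15/4 + 180.0ms (3/8)
6. 1980.0ms @ 33/8 + 180.0ms (3/8)
7. 2160.0ms @ 9/2 + 720.0ms (3/2)
8. 2880.0ms @ 6 + 720.0ms (3/2)
9. 3600.0ms @ 15/2 + 102.857ms (3/14)
10. 3702.857ms @ 54/7 + 102.857ms (3/14)
11. 3805.714ms @ 111/14 + 102.857ms (3/14)
12. 3908.571ms @ 57/7 + 102.857ms (3/14)
13. 4011.429ms @ 117/14 + 102.857ms (3/14)
14. 4114.286ms @ 60/7 + 102.857ms (3/14)
15. 4217.143ms @ 123/14 + 102.857ms (3/14)
16. 4320.0ms @ 9 + 1440.0ms (3)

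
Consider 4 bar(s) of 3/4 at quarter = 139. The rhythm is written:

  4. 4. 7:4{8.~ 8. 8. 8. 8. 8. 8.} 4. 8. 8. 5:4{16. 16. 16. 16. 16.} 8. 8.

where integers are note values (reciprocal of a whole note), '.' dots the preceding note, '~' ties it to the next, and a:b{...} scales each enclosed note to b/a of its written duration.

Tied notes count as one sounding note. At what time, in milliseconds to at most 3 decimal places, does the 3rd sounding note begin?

note 3 onset = 3b = 1294.964ms

1. 0.0ms @ 0 + 647.482ms (3/2)
2. 647.482ms @ 3/2 + 647.482ms (3/2)
3. 1294.964ms @ 3 + 369.99ms (6/7)
4. 1664.954ms @ 27/7 + 184.995ms (3/7)
5. 1849.949ms @ 30/7 + 184.995ms (3/7)
6. 2034.943ms @ 33/7 + 184.995ms (3/7)
7. 2219.938ms @ 36/7 + 184.995ms (3/7)
8. 2404.933ms @ 39/7 + 184.995ms (3/7)
9. 2589.928ms @ 6 + 647.482ms (3/2)
10. 3237.41ms @ 15/2 + 323.741ms (3/4)
11. 3561.151ms @ 33/4 + 323.741ms (3/4)
12. 3884.892ms @ 9 + 129.496ms (3/10)
13. 4014.388ms @ 93/10 + 129.496ms (3/10)
14. 4143.885ms @ 48/5 + 129.496ms (3/10)
15. 4273.381ms @ 99/10 + 129.496ms (3/10)
16. 4402.878ms @ 51/5 + 129.496ms (3/10)
17. 4532.374ms @ 21/2 + 323.741ms (3/4)
18. 4856.115ms @ 45/4 + 323.741ms (3/4)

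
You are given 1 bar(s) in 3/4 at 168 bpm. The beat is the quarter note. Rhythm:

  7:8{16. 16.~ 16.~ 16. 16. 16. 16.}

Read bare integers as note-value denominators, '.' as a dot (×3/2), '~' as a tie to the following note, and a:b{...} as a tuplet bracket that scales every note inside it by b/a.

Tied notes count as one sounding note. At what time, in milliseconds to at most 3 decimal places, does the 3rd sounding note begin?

1. 0.0ms @ 0 + 153.061ms (3/7)
2. 153.061ms @ 3/7 + 459.184ms (9/7)
3. 612.245ms @ 12/7 + 153.061ms (3/7)
4. 765.306ms @ 15/7 + 153.061ms (3/7)
5. 918.367ms @ 18/7 + 153.061ms (3/7)

note 3 onset = 12/7b = 612.245ms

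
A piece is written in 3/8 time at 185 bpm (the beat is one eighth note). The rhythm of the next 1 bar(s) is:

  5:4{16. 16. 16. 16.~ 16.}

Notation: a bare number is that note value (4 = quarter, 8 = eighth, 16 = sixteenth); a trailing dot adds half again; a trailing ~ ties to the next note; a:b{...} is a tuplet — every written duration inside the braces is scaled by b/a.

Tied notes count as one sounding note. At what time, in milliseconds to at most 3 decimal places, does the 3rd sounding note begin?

1. 0.0ms @ 0 + 194.595ms (3/5)
2. 194.595ms @ 3/5 + 194.595ms (3/5)
3. 389.189ms @ 6/5 + 194.595ms (3/5)
4. 583.784ms @ 9/5 + 389.189ms (6/5)

note 3 onset = 6/5b = 389.189ms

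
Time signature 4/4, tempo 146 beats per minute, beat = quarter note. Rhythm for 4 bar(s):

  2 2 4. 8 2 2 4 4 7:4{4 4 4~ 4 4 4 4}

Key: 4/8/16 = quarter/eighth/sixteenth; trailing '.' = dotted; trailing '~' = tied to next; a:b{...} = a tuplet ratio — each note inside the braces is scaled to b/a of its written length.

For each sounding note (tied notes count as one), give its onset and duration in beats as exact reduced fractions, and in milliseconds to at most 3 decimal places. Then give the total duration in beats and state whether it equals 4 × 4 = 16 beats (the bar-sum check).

1) 0.0ms=0b +821.918ms=2b
2) 821.918ms=2b +821.918ms=2b
3) 1643.836ms=4b +616.438ms=3/2b
4) 2260.274ms=11/2b +205.479ms=1/2b
5) 2465.753ms=6b +821.918ms=2b
6) 3287.671ms=8b +821.918ms=2b
7) 4109.589ms=10b +410.959ms=1b
8) 4520.548ms=11b +410.959ms=1b
9) 4931.507ms=12b +234.834ms=4/7b
10) 5166.341ms=88/7b +234.834ms=4/7b
11) 5401.174ms=92/7b +469.667ms=8/7b
12) 5870.841ms=100/7b +234.834ms=4/7b
13) 6105.675ms=104/7b +234.834ms=4/7b
14) 6340.509ms=108/7b +234.834ms=4/7b
Σ=16b of 16 (146bpm 4/4) — PASS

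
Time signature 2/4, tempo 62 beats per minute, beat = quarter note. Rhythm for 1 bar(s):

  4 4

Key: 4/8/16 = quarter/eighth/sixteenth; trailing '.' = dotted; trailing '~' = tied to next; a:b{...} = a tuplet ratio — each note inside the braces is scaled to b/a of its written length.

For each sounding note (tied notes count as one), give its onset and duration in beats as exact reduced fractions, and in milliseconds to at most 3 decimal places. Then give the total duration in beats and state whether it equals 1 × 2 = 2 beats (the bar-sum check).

1) 0.0ms=0b +967.742ms=1b
2) 967.742ms=1b +967.742ms=1b
Σ=2b of 2 (62bpm 2/4) — PASS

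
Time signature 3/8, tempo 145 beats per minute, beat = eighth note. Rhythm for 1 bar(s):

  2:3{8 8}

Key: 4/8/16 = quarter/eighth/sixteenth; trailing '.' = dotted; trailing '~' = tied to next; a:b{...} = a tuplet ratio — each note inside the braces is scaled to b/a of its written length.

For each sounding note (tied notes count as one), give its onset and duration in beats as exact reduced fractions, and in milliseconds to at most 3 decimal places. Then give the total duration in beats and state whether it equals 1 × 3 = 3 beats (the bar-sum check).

1) 0.0ms=0b +620.69ms=3/2b
2) 620.69ms=3/2b +620.69ms=3/2b
Σ=3b of 3 (145bpm 3/8) — PASS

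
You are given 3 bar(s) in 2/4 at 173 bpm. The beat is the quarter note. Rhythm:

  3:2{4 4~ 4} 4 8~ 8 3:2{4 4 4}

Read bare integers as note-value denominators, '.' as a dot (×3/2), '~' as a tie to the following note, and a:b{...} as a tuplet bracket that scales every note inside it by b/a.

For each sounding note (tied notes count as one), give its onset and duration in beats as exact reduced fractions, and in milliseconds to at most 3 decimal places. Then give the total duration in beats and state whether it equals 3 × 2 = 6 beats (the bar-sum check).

1) 0.0ms=0b +231.214ms=2/3b
2) 231.214ms=2/3b +462.428ms=4/3b
3) 693.642ms=2b +346.821ms=1b
4) 1040.462ms=3b +346.821ms=1b
5) 1387.283ms=4b +231.214ms=2/3b
6) 1618.497ms=14/3b +231.214ms=2/3b
7) 1849.711ms=16/3b +231.214ms=2/3b
Σ=6b of 6 (173bpm 2/4) — PASS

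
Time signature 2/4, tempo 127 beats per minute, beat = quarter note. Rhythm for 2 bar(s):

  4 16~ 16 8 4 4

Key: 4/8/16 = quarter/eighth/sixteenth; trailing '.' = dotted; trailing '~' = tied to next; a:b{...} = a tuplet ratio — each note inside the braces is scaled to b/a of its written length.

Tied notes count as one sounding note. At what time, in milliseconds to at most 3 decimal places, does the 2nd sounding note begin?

note 2 onset = 1b = 472.441ms

1. 0.0ms @ 0 + 472.441ms (1)
2. 472.441ms @ 1 + 236.22ms (1/2)
3. 708.661ms @ 3/2 + 236.22ms (1/2)
4. 944.882ms @ 2 + 472.441ms (1)
5. 1417.323ms @ 3 + 472.441ms (1)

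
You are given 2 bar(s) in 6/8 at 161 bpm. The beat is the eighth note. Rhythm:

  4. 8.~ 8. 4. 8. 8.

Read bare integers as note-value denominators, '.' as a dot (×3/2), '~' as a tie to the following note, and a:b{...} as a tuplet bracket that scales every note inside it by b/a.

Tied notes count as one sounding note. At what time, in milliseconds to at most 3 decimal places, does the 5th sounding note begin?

1. 0.0ms @ 0 + 1118.012ms (3)
2. 1118.012ms @ 3 + 1118.012ms (3)
3. 2236.025ms @ 6 + 1118.012ms (3)
4. 3354.037ms @ 9 + 559.006ms (3/2)
5. 3913.043ms @ 21/2 + 559.006ms (3/2)

note 5 onset = 21/2b = 3913.043ms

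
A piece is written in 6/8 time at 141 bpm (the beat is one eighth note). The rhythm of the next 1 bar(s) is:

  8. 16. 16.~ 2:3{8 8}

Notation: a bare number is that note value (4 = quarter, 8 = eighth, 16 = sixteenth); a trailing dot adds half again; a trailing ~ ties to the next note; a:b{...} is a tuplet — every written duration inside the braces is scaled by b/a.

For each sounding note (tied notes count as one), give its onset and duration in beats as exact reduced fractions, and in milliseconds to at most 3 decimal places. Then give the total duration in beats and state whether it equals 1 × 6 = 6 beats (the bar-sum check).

1) 0.0ms=0b +638.298ms=3/2b
2) 638.298ms=3/2b +319.149ms=3/4b
3) 957.447ms=9/4b +957.447ms=9/4b
4) 1914.894ms=9/2b +638.298ms=3/2b
Σ=6b of 6 (141bpm 6/8) — PASS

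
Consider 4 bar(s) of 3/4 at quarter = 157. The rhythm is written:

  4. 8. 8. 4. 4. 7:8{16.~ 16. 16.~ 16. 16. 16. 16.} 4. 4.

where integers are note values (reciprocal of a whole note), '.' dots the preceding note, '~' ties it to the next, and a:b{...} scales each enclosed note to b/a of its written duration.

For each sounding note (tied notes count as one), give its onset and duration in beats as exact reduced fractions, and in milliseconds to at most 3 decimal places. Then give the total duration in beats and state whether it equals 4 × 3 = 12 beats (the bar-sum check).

1) 0.0ms=0b +573.248ms=3/2b
2) 573.248ms=3/2b +286.624ms=3/4b
3) 859.873ms=9/4b +286.624ms=3/4b
4) 1146.497ms=3b +573.248ms=3/2b
5) 1719.745ms=9/2b +573.248ms=3/2b
6) 2292.994ms=6b +327.571ms=6/7b
7) 2620.564ms=48/7b +327.571ms=6/7b
8) 2948.135ms=54/7b +163.785ms=3/7b
9) 3111.92ms=57/7b +163.785ms=3/7b
10) 3275.705ms=60/7b +163.785ms=3/7b
11) 3439.49ms=9b +573.248ms=3/2b
12) 4012.739ms=21/2b +573.248ms=3/2b
Σ=12b of 12 (157bpm 3/4) — PASS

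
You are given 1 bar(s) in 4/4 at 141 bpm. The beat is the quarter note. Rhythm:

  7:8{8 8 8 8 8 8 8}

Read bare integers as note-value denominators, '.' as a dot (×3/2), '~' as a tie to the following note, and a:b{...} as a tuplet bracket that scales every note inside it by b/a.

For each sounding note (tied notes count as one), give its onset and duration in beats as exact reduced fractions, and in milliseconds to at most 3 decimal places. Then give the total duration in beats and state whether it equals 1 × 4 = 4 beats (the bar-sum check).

1) 0.0ms=0b +243.161ms=4/7b
2) 243.161ms=4/7b +243.161ms=4/7b
3) 486.322ms=8/7b +243.161ms=4/7b
4) 729.483ms=12/7b +243.161ms=4/7b
5) 972.644ms=16/7b +243.161ms=4/7b
6) 1215.805ms=20/7b +243.161ms=4/7b
7) 1458.967ms=24/7b +243.161ms=4/7b
Σ=4b of 4 (141bpm 4/4) — PASS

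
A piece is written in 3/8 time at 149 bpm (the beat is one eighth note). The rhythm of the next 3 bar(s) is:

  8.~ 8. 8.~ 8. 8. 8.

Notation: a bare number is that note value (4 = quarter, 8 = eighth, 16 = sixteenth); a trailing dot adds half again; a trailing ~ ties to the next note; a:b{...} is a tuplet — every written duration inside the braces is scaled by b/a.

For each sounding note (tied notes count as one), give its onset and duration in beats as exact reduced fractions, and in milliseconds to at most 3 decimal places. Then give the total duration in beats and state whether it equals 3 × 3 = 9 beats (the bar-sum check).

1) 0.0ms=0b +1208.054ms=3b
2) 1208.054ms=3b +1208.054ms=3b
3) 2416.107ms=6b +604.027ms=3/2b
4) 3020.134ms=15/2b +604.027ms=3/2b
Σ=9b of 9 (149bpm 3/8) — PASS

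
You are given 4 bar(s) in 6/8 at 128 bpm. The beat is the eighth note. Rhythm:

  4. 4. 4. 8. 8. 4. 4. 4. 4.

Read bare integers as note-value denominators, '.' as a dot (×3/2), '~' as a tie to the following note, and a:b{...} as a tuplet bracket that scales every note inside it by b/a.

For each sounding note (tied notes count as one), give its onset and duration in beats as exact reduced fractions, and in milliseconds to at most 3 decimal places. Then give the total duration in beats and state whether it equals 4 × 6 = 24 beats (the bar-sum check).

1) 0.0ms=0b +1406.25ms=3b
2) 1406.25ms=3b +1406.25ms=3b
3) 2812.5ms=6b +1406.25ms=3b
4) 4218.75ms=9b +703.125ms=3/2b
5) 4921.875ms=21/2b +703.125ms=3/2b
6) 5625.0ms=12b +1406.25ms=3b
7) 7031.25ms=15b +1406.25ms=3b
8) 8437.5ms=18b +1406.25ms=3b
9) 9843.75ms=21b +1406.25ms=3b
Σ=24b of 24 (128bpm 6/8) — PASS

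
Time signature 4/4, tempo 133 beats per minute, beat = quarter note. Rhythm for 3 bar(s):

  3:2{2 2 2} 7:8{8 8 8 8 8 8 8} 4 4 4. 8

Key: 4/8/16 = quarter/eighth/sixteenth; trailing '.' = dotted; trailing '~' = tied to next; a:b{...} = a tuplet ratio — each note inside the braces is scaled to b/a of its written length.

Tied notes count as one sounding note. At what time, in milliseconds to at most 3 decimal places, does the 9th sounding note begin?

note 9 onset = 48/7b = 3093.448ms

1. 0.0ms @ 0 + 601.504ms (4/3)
2. 601.504ms @ 4/3 + 601.504ms (4/3)
3. 1203.008ms @ 8/3 + 601.504ms (4/3)
4. 1804.511ms @ 4 + 257.787ms (4/7)
5. 2062.299ms @ 32/7 + 257.787ms (4/7)
6. 2320.086ms @ 36/7 + 257.787ms (4/7)
7. 2577.873ms @ 40/7 + 257.787ms (4/7)
8. 2835.661ms @ 44/7 + 257.787ms (4/7)
9. 3093.448ms @ 48/7 + 257.787ms (4/7)
10. 3351.235ms @ 52/7 + 257.787ms (4/7)
11. 3609.023ms @ 8 + 451.128ms (1)
12. 4060.15ms @ 9 + 451.128ms (1)
13. 4511.278ms @ 10 + 676.692ms (3/2)
14. 5187.97ms @ 23/2 + 225.564ms (1/2)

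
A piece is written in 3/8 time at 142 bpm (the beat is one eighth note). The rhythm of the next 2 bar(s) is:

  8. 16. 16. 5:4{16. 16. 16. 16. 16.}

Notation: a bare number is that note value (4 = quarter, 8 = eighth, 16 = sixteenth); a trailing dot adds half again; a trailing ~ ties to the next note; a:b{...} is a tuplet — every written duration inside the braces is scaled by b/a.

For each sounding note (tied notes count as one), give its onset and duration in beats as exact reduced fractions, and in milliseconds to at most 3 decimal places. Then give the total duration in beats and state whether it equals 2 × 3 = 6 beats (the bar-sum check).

1) 0.0ms=0b +633.803ms=3/2b
2) 633.803ms=3/2b +316.901ms=3/4b
3) 950.704ms=9/4b +316.901ms=3/4b
4) 1267.606ms=3b +253.521ms=3/5b
5) 1521.127ms=18/5b +253.521ms=3/5b
6) 1774.648ms=21/5b +253.521ms=3/5b
7) 2028.169ms=24/5b +253.521ms=3/5b
8) 2281.69ms=27/5b +253.521ms=3/5b
Σ=6b of 6 (142bpm 3/8) — PASS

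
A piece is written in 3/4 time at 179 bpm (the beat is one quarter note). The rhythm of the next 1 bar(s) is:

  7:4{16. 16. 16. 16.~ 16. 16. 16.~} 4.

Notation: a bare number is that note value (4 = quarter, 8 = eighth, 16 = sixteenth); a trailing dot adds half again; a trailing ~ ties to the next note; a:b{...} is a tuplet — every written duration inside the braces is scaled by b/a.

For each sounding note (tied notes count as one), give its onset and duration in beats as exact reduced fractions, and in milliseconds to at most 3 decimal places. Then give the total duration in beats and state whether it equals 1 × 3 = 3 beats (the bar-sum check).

1) 0.0ms=0b +71.828ms=3/14b
2) 71.828ms=3/14b +71.828ms=3/14b
3) 143.655ms=3/7b +71.828ms=3/14b
4) 215.483ms=9/14b +143.655ms=3/7b
5) 359.138ms=15/14b +71.828ms=3/14b
6) 430.966ms=9/7b +574.621ms=12/7b
Σ=3b of 3 (179bpm 3/4) — PASS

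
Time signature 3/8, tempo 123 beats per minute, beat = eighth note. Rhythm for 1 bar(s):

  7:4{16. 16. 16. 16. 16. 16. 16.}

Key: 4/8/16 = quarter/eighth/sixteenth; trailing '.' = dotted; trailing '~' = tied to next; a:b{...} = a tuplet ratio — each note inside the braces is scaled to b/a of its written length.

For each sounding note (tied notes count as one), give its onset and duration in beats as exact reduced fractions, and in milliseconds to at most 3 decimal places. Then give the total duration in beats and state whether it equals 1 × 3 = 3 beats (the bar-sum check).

1) 0.0ms=0b +209.059ms=3/7b
2) 209.059ms=3/7b +209.059ms=3/7b
3) 418.118ms=6/7b +209.059ms=3/7b
4) 627.178ms=9/7b +209.059ms=3/7b
5) 836.237ms=12/7b +209.059ms=3/7b
6) 1045.296ms=15/7b +209.059ms=3/7b
7) 1254.355ms=18/7b +209.059ms=3/7b
Σ=3b of 3 (123bpm 3/8) — PASS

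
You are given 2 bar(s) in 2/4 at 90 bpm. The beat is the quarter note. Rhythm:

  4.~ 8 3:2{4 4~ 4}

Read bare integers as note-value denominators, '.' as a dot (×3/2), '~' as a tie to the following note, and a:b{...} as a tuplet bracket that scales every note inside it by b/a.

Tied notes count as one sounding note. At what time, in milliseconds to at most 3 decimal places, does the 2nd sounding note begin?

note 2 onset = 2b = 1333.333ms

1. 0.0ms @ 0 + 1333.333ms (2)
2. 1333.333ms @ 2 + 444.444ms (2/3)
3. 1777.778ms @ 8/3 + 888.889ms (4/3)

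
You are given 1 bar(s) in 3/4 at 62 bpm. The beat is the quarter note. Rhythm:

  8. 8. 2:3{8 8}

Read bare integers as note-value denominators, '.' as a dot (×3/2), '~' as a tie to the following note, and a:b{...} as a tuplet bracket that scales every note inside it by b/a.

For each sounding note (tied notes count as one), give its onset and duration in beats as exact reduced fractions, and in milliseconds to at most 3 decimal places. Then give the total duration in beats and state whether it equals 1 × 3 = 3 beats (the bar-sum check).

1) 0.0ms=0b +725.806ms=3/4b
2) 725.806ms=3/4b +725.806ms=3/4b
3) 1451.613ms=3/2b +725.806ms=3/4b
4) 2177.419ms=9/4b +725.806ms=3/4b
Σ=3b of 3 (62bpm 3/4) — PASS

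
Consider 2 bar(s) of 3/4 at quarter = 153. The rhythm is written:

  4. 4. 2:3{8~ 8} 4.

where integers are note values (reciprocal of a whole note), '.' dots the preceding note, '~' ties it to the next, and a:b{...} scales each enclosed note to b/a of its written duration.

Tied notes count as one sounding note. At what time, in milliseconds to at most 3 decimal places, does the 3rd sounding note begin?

note 3 onset = 3b = 1176.471ms

1. 0.0ms @ 0 + 588.235ms (3/2)
2. 588.235ms @ 3/2 + 588.235ms (3/2)
3. 1176.471ms @ 3 + 588.235ms (3/2)
4. 1764.706ms @ 9/2 + 588.235ms (3/2)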